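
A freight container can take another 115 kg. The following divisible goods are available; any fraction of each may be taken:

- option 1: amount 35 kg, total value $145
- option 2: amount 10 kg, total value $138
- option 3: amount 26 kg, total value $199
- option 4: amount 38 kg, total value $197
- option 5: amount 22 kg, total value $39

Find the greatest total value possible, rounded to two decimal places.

Take in order of value per unit:
- option 2 (138/10 per unit): all 10 → value 138, running total 138.00
- option 3 (199/26 per unit): all 26 → value 199, running total 337.00
- option 4 (197/38 per unit): all 38 → value 197, running total 534.00
- option 1 (145/35 per unit): all 35 → value 145, running total 679.00
- option 5 (39/22 per unit): 6 of 22 → value 6×39/22 = 10.6364, running total 689.64
Total 689.64.

689.64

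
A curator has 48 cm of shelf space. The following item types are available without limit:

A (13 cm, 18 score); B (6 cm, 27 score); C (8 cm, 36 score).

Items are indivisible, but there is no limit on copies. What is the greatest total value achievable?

Best value-per-unit is B at 27/6, and filling with it alone uses length 8×6=48. No mix of the others beats 8×27 = 216.

216 score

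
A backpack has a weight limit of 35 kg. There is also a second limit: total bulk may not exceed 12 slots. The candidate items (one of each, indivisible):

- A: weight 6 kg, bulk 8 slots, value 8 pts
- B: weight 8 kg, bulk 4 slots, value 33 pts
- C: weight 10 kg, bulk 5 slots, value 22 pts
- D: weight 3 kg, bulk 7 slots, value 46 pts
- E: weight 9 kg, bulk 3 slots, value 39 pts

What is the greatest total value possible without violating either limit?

94 pts

Feasible sets respecting both limits:
- B+C+E: weight 27, bulk 12, value 94
- D+E: weight 12, bulk 10, value 85
- B+D: weight 11, bulk 11, value 79
Best: 94 pts.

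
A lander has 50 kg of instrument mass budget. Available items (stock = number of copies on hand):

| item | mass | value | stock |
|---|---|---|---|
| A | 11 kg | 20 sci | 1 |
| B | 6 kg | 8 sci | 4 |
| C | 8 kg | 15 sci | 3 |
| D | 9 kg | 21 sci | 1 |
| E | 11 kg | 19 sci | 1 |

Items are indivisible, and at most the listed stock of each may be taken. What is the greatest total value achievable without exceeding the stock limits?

94 sci

Top feasible selections:
- 1×A + 1×B + 3×C + 1×D: mass 50, value 94
- 1×B + 3×C + 1×D + 1×E: mass 50, value 93
- 1×A + 2×C + 1×D + 1×E: mass 47, value 90
Best: 94 sci.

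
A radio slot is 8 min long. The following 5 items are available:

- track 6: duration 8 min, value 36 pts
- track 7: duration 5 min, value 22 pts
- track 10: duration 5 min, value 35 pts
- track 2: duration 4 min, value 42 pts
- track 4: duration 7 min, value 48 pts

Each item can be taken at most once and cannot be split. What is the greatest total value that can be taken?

48 pts

Check high-value combinations within 8 min:
- track 4: duration 7, value 48
- track 2: duration 4, value 42
- track 6: duration 8, value 36
- track 10: duration 5, value 35
- track 7: duration 5, value 22
Best: 48 pts.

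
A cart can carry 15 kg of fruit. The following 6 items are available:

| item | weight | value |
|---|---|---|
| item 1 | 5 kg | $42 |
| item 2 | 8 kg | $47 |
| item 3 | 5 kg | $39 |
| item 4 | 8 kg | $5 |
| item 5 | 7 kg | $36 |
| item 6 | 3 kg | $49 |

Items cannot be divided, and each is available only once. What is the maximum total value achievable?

Check high-value combinations within 15 kg:
- item 1+item 3+item 6: weight 5+5+3=13, value 42+39+49=130
- item 1+item 5+item 6: weight 5+7+3=15, value 42+36+49=127
- item 3+item 5+item 6: weight 5+7+3=15, value 39+36+49=124
- item 2+item 6: weight 8+3=11, value 47+49=96
- item 1+item 6: weight 5+3=8, value 42+49=91
Best: $130.

$130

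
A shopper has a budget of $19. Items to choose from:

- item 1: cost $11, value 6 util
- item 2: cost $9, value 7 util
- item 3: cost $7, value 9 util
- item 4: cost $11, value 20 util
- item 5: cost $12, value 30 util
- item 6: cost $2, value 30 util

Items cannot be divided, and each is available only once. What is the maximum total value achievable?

Check high-value combinations within $19:
- item 5+item 6: cost 12+2=14, value 30+30=60
- item 4+item 6: cost 11+2=13, value 20+30=50
- item 2+item 3+item 6: cost 9+7+2=18, value 7+9+30=46
Best: 60 util.

60 util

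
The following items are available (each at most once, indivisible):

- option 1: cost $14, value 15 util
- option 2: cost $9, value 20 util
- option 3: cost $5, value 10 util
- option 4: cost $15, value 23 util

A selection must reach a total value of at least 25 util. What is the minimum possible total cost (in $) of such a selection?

Subsets with value ≥ 25, sorted by total cost:
- option 2+option 3: cost 14, value 30
- option 1+option 3: cost 19, value 25
Minimum cost: 14 $.

14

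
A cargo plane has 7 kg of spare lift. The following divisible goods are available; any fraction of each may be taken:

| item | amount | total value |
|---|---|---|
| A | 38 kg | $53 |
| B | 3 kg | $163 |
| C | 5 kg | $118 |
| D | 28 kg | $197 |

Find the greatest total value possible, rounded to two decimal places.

Take in order of value per unit:
- B (163/3 per unit): all 3 → value 163, running total 163.00
- C (118/5 per unit): 4 of 5 → value 4×118/5 = 94.4000, running total 257.40
Total 257.40.

257.40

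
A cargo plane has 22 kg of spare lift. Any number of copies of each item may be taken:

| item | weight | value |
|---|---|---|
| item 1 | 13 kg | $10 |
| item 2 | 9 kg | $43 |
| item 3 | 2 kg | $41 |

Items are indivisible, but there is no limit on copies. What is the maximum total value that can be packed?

$451

Best value-per-unit is item 3 at 41/2, and filling with it alone uses weight 11×2=22. No mix of the others beats 11×41 = 451.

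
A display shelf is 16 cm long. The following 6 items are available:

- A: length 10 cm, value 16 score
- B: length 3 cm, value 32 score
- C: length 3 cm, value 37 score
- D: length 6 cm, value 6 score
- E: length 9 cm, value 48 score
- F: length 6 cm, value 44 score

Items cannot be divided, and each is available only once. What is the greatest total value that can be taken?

117 score

Check high-value combinations within 16 cm:
- B+C+E: length 3+3+9=15, value 32+37+48=117
- B+C+F: length 3+3+6=12, value 32+37+44=113
- E+F: length 9+6=15, value 48+44=92
- C+D+F: length 3+6+6=15, value 37+6+44=87
Best: 117 score.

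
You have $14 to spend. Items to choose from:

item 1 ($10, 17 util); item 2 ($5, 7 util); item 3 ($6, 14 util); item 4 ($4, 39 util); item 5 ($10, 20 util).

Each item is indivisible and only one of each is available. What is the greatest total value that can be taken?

Check high-value combinations within $14:
- item 4+item 5: cost 4+10=14, value 39+20=59
- item 1+item 4: cost 10+4=14, value 17+39=56
- item 3+item 4: cost 6+4=10, value 14+39=53
- item 2+item 4: cost 5+4=9, value 7+39=46
- item 4: cost 4, value 39
Best: 59 util.

59 util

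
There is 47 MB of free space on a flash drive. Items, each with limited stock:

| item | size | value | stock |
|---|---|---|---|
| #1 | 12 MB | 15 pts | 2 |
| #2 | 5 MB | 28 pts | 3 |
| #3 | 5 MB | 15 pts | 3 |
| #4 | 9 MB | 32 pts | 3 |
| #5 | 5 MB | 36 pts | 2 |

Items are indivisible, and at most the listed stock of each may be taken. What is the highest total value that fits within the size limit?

Top feasible selections:
- 2×#2 + 3×#4 + 2×#5: size 47, value 224
- 3×#2 + 2×#4 + 2×#5: size 43, value 220
- 3×#2 + 2×#3 + 1×#4 + 2×#5: size 44, value 218
- 3×#2 + 3×#4 + 1×#5: size 47, value 216
Best: 224 pts.

224 pts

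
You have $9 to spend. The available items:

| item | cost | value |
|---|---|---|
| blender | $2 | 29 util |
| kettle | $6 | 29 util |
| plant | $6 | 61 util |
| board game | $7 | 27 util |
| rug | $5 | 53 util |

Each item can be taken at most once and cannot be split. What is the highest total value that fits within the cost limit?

Check high-value combinations within $9:
- blender+plant: cost 2+6=8, value 29+61=90
- blender+rug: cost 2+5=7, value 29+53=82
- plant: cost 6, value 61
- blender+kettle: cost 2+6=8, value 29+29=58
Best: 90 util.

90 util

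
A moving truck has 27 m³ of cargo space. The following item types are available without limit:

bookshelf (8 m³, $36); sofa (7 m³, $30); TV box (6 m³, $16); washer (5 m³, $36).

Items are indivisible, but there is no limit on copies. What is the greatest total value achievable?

$180

Best value-per-unit is washer at 36/5, and filling with it alone uses volume 5×5=25. No mix of the others beats 5×36 = 180.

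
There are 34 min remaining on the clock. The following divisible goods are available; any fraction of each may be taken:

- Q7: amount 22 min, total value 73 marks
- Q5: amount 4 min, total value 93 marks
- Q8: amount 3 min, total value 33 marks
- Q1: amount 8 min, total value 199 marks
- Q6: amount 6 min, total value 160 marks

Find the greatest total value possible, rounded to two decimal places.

528.14

Take in order of value per unit:
- Q6 (160/6 per unit): all 6 → value 160, running total 160.00
- Q1 (199/8 per unit): all 8 → value 199, running total 359.00
- Q5 (93/4 per unit): all 4 → value 93, running total 452.00
- Q8 (33/3 per unit): all 3 → value 33, running total 485.00
- Q7 (73/22 per unit): 13 of 22 → value 13×73/22 = 43.1364, running total 528.14
Total 528.14.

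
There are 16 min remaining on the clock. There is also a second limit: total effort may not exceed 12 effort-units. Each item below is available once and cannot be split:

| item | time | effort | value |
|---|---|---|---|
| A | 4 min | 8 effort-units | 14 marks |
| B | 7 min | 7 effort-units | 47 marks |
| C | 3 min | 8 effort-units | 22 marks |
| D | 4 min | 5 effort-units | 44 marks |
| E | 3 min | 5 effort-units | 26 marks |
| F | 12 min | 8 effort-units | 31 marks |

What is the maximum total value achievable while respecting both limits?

91 marks

Feasible sets respecting both limits:
- B+D: time 11, effort 12, value 91
- B+E: time 10, effort 12, value 73
- D+E: time 7, effort 10, value 70
Best: 91 marks.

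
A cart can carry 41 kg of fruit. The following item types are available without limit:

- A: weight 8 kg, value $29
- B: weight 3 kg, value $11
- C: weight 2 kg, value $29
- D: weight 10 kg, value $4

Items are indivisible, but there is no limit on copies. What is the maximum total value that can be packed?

Best value-per-unit is C at 29/2, and filling with it alone uses weight 20×2=40. No mix of the others beats 20×29 = 580.

$580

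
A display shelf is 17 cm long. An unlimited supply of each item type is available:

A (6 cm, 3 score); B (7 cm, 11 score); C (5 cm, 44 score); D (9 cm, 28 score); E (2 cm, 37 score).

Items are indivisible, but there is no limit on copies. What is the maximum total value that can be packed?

296 score

Best value-per-unit is E at 37/2, and filling with it alone uses length 8×2=16. No mix of the others beats 8×37 = 296.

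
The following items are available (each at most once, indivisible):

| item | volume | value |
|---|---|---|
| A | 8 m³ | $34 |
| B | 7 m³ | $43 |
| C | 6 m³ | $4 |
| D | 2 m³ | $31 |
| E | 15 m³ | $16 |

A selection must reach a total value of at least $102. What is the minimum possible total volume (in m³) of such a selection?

Subsets with value ≥ 102, sorted by total volume:
- A+B+D: volume 17, value 108
- A+B+C+D: volume 23, value 112
Minimum volume: 17 m³.

17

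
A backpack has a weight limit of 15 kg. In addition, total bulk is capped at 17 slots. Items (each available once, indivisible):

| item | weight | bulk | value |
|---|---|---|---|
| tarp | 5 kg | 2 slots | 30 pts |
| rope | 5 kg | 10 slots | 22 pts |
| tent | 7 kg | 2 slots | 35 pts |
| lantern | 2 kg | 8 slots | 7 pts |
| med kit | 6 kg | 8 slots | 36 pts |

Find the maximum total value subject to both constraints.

Feasible sets respecting both limits:
- tarp+tent+lantern: weight 14, bulk 12, value 72
- tent+med kit: weight 13, bulk 10, value 71
- tarp+med kit: weight 11, bulk 10, value 66
- tarp+tent: weight 12, bulk 4, value 65
Best: 72 pts.

72 pts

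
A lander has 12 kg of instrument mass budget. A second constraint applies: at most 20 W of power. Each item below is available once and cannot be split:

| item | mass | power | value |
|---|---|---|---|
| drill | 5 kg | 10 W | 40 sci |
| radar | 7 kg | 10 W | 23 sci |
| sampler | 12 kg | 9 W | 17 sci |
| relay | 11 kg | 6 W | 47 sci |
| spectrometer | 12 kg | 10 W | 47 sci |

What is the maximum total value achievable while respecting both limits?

Feasible sets respecting both limits:
- drill+radar: mass 12, power 20, value 63
- relay: mass 11, power 6, value 47
- spectrometer: mass 12, power 10, value 47
Best: 63 sci.

63 sci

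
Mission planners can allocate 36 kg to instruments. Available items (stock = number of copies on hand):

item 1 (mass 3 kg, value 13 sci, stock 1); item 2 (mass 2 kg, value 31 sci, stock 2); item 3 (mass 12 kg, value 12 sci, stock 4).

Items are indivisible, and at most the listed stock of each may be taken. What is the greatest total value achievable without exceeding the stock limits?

99 sci

Top feasible selections:
- 1×item 1 + 2×item 2 + 2×item 3: mass 31, value 99
- 1×item 1 + 2×item 2 + 1×item 3: mass 19, value 87
- 2×item 2 + 2×item 3: mass 28, value 86
Best: 99 sci.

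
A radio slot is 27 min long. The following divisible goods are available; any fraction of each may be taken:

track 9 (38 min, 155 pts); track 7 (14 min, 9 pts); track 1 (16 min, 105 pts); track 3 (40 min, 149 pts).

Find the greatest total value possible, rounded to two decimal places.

149.87

Take in order of value per unit:
- track 1 (105/16 per unit): all 16 → value 105, running total 105.00
- track 9 (155/38 per unit): 11 of 38 → value 11×155/38 = 44.8684, running total 149.87
Total 149.87.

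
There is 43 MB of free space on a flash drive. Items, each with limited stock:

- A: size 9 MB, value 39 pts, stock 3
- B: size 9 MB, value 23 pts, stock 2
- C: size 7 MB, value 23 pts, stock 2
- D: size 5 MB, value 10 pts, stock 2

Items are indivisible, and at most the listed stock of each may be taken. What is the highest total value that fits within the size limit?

163 pts

Top feasible selections:
- 3×A + 2×C: size 41, value 163
- 3×A + 1×B + 1×C: size 43, value 163
- 3×A + 1×C + 1×D: size 39, value 150
Best: 163 pts.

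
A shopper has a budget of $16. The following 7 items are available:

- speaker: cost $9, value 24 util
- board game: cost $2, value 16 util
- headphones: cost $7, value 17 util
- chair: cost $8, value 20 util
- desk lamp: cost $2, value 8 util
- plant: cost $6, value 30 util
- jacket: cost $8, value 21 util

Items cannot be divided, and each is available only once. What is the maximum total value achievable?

67 util

Check high-value combinations within $16:
- board game+plant+jacket: cost 2+6+8=16, value 16+30+21=67
- board game+chair+plant: cost 2+8+6=16, value 16+20+30=66
- board game+headphones+plant: cost 2+7+6=15, value 16+17+30=63
- desk lamp+plant+jacket: cost 2+6+8=16, value 8+30+21=59
- chair+desk lamp+plant: cost 8+2+6=16, value 20+8+30=58
Best: 67 util.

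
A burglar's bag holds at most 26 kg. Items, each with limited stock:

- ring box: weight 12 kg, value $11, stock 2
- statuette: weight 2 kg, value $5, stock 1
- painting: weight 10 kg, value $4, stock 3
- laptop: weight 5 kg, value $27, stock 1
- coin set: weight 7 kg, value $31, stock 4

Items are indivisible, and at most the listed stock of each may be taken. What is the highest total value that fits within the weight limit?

$120

Best selections within weight 26 and stock limits:
- 1×laptop + 3×coin set: weight 26, value 120
- 1×statuette + 3×coin set: weight 23, value 98
- 1×statuette + 1×laptop + 2×coin set: weight 21, value 94
- 3×coin set: weight 21, value 93
Best: $120.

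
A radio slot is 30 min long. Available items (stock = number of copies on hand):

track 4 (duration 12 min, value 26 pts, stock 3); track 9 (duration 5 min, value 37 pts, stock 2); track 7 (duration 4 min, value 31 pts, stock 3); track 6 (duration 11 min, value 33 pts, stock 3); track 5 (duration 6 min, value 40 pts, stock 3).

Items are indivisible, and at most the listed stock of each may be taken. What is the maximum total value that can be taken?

216 pts

Best selections within duration 30 and stock limits:
- 2×track 9 + 2×track 7 + 2×track 5: duration 30, value 216
- 3×track 7 + 3×track 5: duration 30, value 213
- 1×track 9 + 3×track 7 + 2×track 5: duration 29, value 210
Best: 216 pts.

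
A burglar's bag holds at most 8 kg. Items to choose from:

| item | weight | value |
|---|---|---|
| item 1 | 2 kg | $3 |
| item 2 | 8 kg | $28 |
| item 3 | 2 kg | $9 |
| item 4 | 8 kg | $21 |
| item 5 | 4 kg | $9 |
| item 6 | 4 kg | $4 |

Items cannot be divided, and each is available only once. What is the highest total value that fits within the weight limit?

$28

Check high-value combinations within 8 kg:
- item 2: weight 8, value 28
- item 4: weight 8, value 21
- item 1+item 3+item 5: weight 2+2+4=8, value 3+9+9=21
Best: $28.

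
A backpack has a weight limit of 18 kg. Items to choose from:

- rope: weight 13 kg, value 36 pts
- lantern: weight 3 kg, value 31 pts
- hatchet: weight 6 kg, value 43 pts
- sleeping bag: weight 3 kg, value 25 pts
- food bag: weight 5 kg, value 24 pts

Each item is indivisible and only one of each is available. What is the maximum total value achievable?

123 pts

Check high-value combinations within 18 kg:
- lantern+hatchet+sleeping bag+food bag: weight 3+6+3+5=17, value 31+43+25+24=123
- lantern+hatchet+sleeping bag: weight 3+6+3=12, value 31+43+25=99
- lantern+hatchet+food bag: weight 3+6+5=14, value 31+43+24=98
- hatchet+sleeping bag+food bag: weight 6+3+5=14, value 43+25+24=92
- lantern+sleeping bag+food bag: weight 3+3+5=11, value 31+25+24=80
Best: 123 pts.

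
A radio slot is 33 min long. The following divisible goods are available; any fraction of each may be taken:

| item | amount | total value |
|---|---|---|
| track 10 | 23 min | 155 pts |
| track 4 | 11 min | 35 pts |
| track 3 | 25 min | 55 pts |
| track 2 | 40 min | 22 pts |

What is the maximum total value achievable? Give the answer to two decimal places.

Take in order of value per unit:
- track 10 (155/23 per unit): all 23 → value 155, running total 155.00
- track 4 (35/11 per unit): 10 of 11 → value 10×35/11 = 31.8182, running total 186.82
Total 186.82.

186.82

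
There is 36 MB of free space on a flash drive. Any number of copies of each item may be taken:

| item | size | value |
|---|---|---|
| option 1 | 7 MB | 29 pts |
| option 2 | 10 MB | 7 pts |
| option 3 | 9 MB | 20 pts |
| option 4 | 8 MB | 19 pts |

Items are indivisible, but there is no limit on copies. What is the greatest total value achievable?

145 pts

Best value-per-unit is option 1 at 29/7, and filling with it alone uses size 5×7=35. No mix of the others beats 5×29 = 145.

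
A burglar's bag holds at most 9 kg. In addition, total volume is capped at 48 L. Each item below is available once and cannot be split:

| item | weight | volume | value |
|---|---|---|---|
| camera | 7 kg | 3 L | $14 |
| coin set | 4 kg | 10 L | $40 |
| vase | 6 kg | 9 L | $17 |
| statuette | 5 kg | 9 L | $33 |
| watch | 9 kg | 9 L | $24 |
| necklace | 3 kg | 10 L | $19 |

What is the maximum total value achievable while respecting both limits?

Feasible sets respecting both limits:
- coin set+statuette: weight 9, volume 19, value 73
- coin set+necklace: weight 7, volume 20, value 59
- statuette+necklace: weight 8, volume 19, value 52
Best: $73.

$73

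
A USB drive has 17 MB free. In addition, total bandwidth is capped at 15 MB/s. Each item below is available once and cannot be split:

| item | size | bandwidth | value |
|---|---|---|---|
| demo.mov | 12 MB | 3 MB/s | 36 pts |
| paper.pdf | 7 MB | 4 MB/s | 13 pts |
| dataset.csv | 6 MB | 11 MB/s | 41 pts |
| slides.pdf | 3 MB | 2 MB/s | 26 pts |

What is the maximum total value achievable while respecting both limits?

Feasible sets respecting both limits:
- dataset.csv+slides.pdf: size 9, bandwidth 13, value 67
- demo.mov+slides.pdf: size 15, bandwidth 5, value 62
- paper.pdf+dataset.csv: size 13, bandwidth 15, value 54
- dataset.csv: size 6, bandwidth 11, value 41
Best: 67 pts.

67 pts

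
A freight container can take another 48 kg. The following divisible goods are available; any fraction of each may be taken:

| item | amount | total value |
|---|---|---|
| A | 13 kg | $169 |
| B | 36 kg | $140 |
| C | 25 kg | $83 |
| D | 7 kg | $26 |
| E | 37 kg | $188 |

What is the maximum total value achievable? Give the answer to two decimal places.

Take in order of value per unit:
- A (169/13 per unit): all 13 → value 169, running total 169.00
- E (188/37 per unit): 35 of 37 → value 35×188/37 = 177.8378, running total 346.84
Total 346.84.

346.84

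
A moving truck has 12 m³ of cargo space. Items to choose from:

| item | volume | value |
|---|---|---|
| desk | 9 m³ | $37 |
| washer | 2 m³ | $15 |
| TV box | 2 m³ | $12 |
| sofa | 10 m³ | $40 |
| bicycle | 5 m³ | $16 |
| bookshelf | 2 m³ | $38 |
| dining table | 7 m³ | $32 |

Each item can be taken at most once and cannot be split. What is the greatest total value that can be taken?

$85

Check high-value combinations within 12 m³:
- washer+bookshelf+dining table: volume 2+2+7=11, value 15+38+32=85
- TV box+bookshelf+dining table: volume 2+2+7=11, value 12+38+32=82
- washer+TV box+bicycle+bookshelf: volume 2+2+5+2=11, value 15+12+16+38=81
Best: $85.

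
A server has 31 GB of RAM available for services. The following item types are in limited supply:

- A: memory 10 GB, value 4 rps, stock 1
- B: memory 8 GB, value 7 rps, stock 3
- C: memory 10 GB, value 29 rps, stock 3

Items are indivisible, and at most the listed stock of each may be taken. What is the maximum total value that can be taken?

87 rps

Top feasible selections:
- 3×C: memory 30, value 87
- 1×B + 2×C: memory 28, value 65
Best: 87 rps.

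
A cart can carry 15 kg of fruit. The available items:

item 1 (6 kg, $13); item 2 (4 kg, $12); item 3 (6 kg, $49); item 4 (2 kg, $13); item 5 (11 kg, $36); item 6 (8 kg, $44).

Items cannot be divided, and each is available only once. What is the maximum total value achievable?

$93

This is a 0/1 knapsack; check combinations near the capacity.
- item 3+item 6: weight 6+8=14, value 49+44=93
- item 1+item 3+item 4: weight 6+6+2=14, value 13+49+13=75
- item 2+item 3+item 4: weight 4+6+2=12, value 12+49+13=74
Best: $93.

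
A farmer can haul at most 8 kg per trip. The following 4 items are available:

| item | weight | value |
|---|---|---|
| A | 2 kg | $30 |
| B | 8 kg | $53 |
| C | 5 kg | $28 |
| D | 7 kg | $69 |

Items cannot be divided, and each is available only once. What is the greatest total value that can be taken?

Check high-value combinations within 8 kg:
- D: weight 7, value 69
- A+C: weight 2+5=7, value 30+28=58
- B: weight 8, value 53
- A: weight 2, value 30
- C: weight 5, value 28
Best: $69.

$69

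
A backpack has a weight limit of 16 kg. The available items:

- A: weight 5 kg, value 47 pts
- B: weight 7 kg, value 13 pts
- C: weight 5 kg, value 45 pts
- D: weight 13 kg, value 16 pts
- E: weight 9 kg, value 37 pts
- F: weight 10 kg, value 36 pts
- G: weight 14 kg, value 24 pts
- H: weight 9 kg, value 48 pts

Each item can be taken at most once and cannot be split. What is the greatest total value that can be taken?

95 pts

Check high-value combinations within 16 kg:
- A+H: weight 5+9=14, value 47+48=95
- C+H: weight 5+9=14, value 45+48=93
- A+C: weight 5+5=10, value 47+45=92
- A+E: weight 5+9=14, value 47+37=84
- A+F: weight 5+10=15, value 47+36=83
Best: 95 pts.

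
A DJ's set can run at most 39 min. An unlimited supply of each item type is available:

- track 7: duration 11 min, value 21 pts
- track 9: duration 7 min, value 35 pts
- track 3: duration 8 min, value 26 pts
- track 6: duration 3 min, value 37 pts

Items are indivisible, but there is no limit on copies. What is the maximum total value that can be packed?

481 pts

Best value-per-unit is track 6 at 37/3, and filling with it alone uses duration 13×3=39. No mix of the others beats 13×37 = 481.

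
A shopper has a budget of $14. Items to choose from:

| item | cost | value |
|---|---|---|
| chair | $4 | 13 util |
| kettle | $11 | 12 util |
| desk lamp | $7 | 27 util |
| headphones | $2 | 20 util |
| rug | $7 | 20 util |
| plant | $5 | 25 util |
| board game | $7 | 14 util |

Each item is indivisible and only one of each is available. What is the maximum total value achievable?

This is a 0/1 knapsack; check combinations near the capacity.
- desk lamp+headphones+plant: cost 7+2+5=14, value 27+20+25=72
- headphones+rug+plant: cost 2+7+5=14, value 20+20+25=65
- chair+desk lamp+headphones: cost 4+7+2=13, value 13+27+20=60
- headphones+plant+board game: cost 2+5+7=14, value 20+25+14=59
- chair+headphones+plant: cost 4+2+5=11, value 13+20+25=58
Best: 72 util.

72 util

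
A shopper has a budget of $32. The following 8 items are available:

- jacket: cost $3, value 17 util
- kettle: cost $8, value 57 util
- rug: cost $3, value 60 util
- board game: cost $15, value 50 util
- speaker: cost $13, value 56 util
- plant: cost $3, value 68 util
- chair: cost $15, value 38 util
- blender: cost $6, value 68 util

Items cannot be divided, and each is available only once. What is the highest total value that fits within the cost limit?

270 util

Check high-value combinations within $32:
- jacket+kettle+rug+plant+blender: cost 3+8+3+3+6=23, value 17+57+60+68+68=270
- jacket+rug+speaker+plant+blender: cost 3+3+13+3+6=28, value 17+60+56+68+68=269
- jacket+rug+board game+plant+blender: cost 3+3+15+3+6=30, value 17+60+50+68+68=263
Best: 270 util.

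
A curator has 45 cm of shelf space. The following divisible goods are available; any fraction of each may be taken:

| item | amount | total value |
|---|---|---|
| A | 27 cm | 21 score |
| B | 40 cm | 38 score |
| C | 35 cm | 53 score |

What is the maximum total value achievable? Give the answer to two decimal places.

62.50

Take in order of value per unit:
- C (53/35 per unit): all 35 → value 53, running total 53.00
- B (38/40 per unit): 10 of 40 → value 10×38/40 = 9.5000, running total 62.50
Total 62.50.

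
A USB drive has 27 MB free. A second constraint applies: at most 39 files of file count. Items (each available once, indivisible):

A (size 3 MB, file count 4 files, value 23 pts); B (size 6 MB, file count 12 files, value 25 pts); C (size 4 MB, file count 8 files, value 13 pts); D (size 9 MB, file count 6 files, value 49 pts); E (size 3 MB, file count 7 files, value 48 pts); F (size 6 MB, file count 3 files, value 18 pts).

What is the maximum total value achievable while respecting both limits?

Feasible sets respecting both limits:
- A+B+D+E+F: size 27, file count 32, value 163
- A+B+C+D+E: size 25, file count 37, value 158
- A+C+D+E+F: size 25, file count 28, value 151
Best: 163 pts.

163 pts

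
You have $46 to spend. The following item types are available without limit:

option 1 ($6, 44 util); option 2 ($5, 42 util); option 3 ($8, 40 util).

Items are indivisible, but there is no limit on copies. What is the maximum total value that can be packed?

Best value-per-unit is option 2 at 42/5; filling with it alone gives 9×42 = 378.
Optimal mix: 1×option 1 + 8×option 2 → cost 46, value 380.

380 util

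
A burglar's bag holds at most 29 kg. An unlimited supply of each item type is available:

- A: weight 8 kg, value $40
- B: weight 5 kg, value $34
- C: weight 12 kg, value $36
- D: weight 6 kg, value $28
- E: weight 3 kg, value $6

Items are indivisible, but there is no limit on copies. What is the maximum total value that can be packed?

Best value-per-unit is B at 34/5; filling with it alone gives 5×34 = 170.
Optimal mix: 1×A + 4×B → weight 28, value 176.

$176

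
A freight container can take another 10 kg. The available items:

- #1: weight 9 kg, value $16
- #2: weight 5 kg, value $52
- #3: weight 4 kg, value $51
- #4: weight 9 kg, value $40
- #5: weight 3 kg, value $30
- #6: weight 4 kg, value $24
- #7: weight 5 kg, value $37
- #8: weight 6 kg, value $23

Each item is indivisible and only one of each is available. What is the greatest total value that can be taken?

Check high-value combinations within 10 kg:
- #2+#3: weight 5+4=9, value 52+51=103
- #2+#7: weight 5+5=10, value 52+37=89
- #3+#7: weight 4+5=9, value 51+37=88
Best: $103.

$103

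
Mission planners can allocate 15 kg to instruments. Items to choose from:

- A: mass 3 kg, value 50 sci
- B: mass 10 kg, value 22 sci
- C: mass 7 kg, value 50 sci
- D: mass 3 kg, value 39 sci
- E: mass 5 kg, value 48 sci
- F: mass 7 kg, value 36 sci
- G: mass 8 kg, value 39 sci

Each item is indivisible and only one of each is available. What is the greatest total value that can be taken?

This is a 0/1 knapsack; check combinations near the capacity.
- A+C+E: mass 3+7+5=15, value 50+50+48=148
- A+C+D: mass 3+7+3=13, value 50+50+39=139
- A+D+E: mass 3+3+5=11, value 50+39+48=137
Best: 148 sci.

148 sci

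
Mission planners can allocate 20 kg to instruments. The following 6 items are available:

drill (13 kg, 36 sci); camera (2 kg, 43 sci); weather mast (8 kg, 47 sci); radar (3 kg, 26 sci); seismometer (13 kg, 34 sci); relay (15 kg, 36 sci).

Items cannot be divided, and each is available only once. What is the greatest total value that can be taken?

Check high-value combinations within 20 kg:
- camera+weather mast+radar: mass 2+8+3=13, value 43+47+26=116
- drill+camera+radar: mass 13+2+3=18, value 36+43+26=105
- camera+radar+relay: mass 2+3+15=20, value 43+26+36=105
Best: 116 sci.

116 sci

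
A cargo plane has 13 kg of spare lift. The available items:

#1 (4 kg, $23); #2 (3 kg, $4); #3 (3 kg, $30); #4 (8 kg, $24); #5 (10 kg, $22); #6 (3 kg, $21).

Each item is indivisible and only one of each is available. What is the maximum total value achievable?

This is a 0/1 knapsack; check combinations near the capacity.
- #1+#2+#3+#6: weight 4+3+3+3=13, value 23+4+30+21=78
- #1+#3+#6: weight 4+3+3=10, value 23+30+21=74
- #1+#2+#3: weight 4+3+3=10, value 23+4+30=57
- #2+#3+#6: weight 3+3+3=9, value 4+30+21=55
Best: $78.

$78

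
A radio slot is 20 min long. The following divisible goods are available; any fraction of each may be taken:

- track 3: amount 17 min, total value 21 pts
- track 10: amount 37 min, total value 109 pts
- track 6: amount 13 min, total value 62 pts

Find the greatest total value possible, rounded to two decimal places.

Take in order of value per unit:
- track 6 (62/13 per unit): all 13 → value 62, running total 62.00
- track 10 (109/37 per unit): 7 of 37 → value 7×109/37 = 20.6216, running total 82.62
Total 82.62.

82.62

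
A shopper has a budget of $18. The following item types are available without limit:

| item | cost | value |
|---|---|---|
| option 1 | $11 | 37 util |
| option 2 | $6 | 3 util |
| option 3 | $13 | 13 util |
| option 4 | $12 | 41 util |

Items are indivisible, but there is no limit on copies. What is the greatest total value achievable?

Best value-per-unit is option 4 at 41/12; filling with it alone gives 1×41 = 41.
Optimal mix: 1×option 2 + 1×option 4 → cost 18, value 44.

44 util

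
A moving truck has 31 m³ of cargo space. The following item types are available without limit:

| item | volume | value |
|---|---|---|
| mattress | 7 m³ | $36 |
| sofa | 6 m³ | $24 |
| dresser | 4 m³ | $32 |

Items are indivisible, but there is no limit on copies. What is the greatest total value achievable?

Best value-per-unit is dresser at 32/4; filling with it alone gives 7×32 = 224.
Optimal mix: 1×mattress + 6×dresser → volume 31, value 228.

$228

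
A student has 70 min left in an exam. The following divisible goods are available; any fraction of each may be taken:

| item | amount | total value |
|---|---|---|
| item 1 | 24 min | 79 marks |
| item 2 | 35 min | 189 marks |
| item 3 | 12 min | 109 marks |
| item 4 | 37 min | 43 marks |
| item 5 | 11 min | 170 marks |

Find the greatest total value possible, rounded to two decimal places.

507.50

Take in order of value per unit:
- item 5 (170/11 per unit): all 11 → value 170, running total 170.00
- item 3 (109/12 per unit): all 12 → value 109, running total 279.00
- item 2 (189/35 per unit): all 35 → value 189, running total 468.00
- item 1 (79/24 per unit): 12 of 24 → value 12×79/24 = 39.5000, running total 507.50
Total 507.50.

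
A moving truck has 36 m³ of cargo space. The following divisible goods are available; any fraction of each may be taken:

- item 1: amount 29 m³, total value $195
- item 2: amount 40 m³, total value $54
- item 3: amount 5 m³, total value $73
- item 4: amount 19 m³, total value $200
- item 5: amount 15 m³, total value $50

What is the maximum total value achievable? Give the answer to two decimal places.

353.69

Take in order of value per unit:
- item 3 (73/5 per unit): all 5 → value 73, running total 73.00
- item 4 (200/19 per unit): all 19 → value 200, running total 273.00
- item 1 (195/29 per unit): 12 of 29 → value 12×195/29 = 80.6897, running total 353.69
Total 353.69.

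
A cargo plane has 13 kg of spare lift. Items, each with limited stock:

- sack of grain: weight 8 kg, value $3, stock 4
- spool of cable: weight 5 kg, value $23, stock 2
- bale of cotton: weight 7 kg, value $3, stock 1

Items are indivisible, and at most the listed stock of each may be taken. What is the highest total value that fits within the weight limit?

$46

Top feasible selections:
- 2×spool of cable: weight 10, value 46
- 1×spool of cable + 1×bale of cotton: weight 12, value 26
- 1×sack of grain + 1×spool of cable: weight 13, value 26
- 1×spool of cable: weight 5, value 23
Best: $46.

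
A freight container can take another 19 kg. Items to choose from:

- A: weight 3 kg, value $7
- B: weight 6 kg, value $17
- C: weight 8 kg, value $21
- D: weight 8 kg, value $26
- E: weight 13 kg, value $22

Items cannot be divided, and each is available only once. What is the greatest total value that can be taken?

Check high-value combinations within 19 kg:
- A+C+D: weight 3+8+8=19, value 7+21+26=54
- A+B+D: weight 3+6+8=17, value 7+17+26=50
- C+D: weight 8+8=16, value 21+26=47
- A+B+C: weight 3+6+8=17, value 7+17+21=45
- B+D: weight 6+8=14, value 17+26=43
Best: $54.

$54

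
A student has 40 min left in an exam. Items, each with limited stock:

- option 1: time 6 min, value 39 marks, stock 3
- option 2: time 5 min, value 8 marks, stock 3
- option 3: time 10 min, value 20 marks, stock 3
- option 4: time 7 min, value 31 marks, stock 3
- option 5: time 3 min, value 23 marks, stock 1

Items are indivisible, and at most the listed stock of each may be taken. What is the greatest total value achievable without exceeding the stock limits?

210 marks

Best selections within time 40 and stock limits:
- 3×option 1 + 3×option 4: time 39, value 210
- 3×option 1 + 1×option 2 + 2×option 4 + 1×option 5: time 40, value 210
Best: 210 marks.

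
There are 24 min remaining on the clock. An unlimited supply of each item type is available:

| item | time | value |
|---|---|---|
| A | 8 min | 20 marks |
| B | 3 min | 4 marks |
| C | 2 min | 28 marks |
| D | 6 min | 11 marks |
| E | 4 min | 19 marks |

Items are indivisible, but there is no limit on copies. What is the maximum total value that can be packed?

Best value-per-unit is C at 28/2, and filling with it alone uses time 12×2=24. No mix of the others beats 12×28 = 336.

336 marks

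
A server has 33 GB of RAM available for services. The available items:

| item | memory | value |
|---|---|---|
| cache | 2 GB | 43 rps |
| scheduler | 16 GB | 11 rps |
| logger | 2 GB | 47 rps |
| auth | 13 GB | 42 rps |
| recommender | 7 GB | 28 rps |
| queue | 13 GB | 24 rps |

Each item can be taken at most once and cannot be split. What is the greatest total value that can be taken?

This is a 0/1 knapsack; check combinations near the capacity.
- cache+logger+auth+recommender: memory 2+2+13+7=24, value 43+47+42+28=160
- cache+logger+auth+queue: memory 2+2+13+13=30, value 43+47+42+24=156
- cache+scheduler+logger+auth: memory 2+16+2+13=33, value 43+11+47+42=143
- cache+logger+recommender+queue: memory 2+2+7+13=24, value 43+47+28+24=142
Best: 160 rps.

160 rps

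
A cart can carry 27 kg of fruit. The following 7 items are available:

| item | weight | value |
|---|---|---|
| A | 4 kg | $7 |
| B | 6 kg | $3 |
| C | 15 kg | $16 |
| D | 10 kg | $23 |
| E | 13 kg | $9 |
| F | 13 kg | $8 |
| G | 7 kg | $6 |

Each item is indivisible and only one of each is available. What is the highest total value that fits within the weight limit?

Check high-value combinations within 27 kg:
- C+D: weight 15+10=25, value 16+23=39
- A+D+E: weight 4+10+13=27, value 7+23+9=39
- A+B+D+G: weight 4+6+10+7=27, value 7+3+23+6=39
- A+D+F: weight 4+10+13=27, value 7+23+8=38
Best: $39.

$39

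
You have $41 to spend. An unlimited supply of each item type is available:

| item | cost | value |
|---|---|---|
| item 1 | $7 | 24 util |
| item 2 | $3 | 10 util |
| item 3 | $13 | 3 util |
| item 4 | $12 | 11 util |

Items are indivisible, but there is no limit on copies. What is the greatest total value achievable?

Best value-per-unit is item 1 at 24/7; filling with it alone gives 5×24 = 120.
Optimal mix: 5×item 1 + 2×item 2 → cost 41, value 140.

140 util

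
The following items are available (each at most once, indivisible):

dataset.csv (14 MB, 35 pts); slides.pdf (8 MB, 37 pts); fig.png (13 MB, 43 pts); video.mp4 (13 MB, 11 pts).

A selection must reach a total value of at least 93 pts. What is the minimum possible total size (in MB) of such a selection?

Subsets with value ≥ 93, sorted by total size:
- dataset.csv+slides.pdf+fig.png: size 35, value 115
- dataset.csv+slides.pdf+fig.png+video.mp4: size 48, value 126
Minimum size: 35 MB.

35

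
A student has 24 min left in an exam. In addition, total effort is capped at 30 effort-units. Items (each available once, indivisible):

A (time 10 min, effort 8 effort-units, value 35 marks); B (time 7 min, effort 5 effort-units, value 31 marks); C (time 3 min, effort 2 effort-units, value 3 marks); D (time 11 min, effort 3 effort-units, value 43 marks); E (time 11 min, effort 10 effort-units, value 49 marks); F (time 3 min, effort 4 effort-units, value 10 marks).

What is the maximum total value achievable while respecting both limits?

94 marks

Feasible sets respecting both limits:
- A+E+F: time 24, effort 22, value 94
- B+C+E+F: time 24, effort 21, value 93
- D+E: time 22, effort 13, value 92
- B+E+F: time 21, effort 19, value 90
Best: 94 marks.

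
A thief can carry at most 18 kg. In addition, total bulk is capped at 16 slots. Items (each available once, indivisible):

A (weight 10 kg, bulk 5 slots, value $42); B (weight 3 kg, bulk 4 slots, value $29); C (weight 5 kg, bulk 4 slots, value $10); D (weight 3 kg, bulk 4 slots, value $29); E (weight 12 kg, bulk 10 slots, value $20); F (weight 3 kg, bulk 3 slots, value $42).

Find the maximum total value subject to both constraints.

$113

Feasible sets respecting both limits:
- A+B+F: weight 16, bulk 12, value 113
- A+D+F: weight 16, bulk 12, value 113
- B+C+D+F: weight 14, bulk 15, value 110
- A+B+D: weight 16, bulk 13, value 100
Best: $113.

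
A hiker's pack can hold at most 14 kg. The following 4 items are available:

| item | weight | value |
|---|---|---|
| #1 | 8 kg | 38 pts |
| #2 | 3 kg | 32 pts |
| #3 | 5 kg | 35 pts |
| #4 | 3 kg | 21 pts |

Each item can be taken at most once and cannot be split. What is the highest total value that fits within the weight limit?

Check high-value combinations within 14 kg:
- #1+#2+#4: weight 8+3+3=14, value 38+32+21=91
- #2+#3+#4: weight 3+5+3=11, value 32+35+21=88
- #1+#3: weight 8+5=13, value 38+35=73
- #1+#2: weight 8+3=11, value 38+32=70
- #2+#3: weight 3+5=8, value 32+35=67
Best: 91 pts.

91 pts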